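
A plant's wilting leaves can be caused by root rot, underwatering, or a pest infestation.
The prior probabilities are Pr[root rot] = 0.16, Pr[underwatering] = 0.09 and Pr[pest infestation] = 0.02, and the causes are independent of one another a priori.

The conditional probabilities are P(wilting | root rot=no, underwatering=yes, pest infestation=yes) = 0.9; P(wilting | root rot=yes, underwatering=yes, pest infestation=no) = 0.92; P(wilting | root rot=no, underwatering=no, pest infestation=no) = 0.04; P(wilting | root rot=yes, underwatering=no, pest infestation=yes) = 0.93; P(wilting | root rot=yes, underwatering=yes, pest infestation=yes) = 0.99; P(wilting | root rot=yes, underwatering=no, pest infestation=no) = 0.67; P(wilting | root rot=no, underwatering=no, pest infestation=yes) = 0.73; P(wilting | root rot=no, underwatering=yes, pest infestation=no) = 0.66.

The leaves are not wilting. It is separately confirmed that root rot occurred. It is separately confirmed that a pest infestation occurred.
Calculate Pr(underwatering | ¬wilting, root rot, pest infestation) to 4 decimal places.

Weight on underwatering=true, given the evidence: 0.01×0.09 = 0.000900
Normalizer over all consistent configurations: 0.07×0.91 + 0.01×0.09 = 0.064600
P(underwatering | ¬wilting, root rot, pest infestation) = 0.000900/0.064600 ≈ 0.0139

Pr(underwatering | ¬wilting, root rot, pest infestation) ≈ 0.0139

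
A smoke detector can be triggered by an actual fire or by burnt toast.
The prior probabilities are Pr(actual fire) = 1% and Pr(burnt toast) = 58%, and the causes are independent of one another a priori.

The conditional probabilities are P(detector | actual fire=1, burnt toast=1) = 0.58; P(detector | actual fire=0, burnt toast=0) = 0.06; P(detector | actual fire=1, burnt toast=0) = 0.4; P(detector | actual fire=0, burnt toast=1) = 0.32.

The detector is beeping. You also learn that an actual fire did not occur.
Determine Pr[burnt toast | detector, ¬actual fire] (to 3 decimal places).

Pr[burnt toast | detector, ¬actual fire] ≈ 0.880

Weight on burnt toast=true, given the evidence: 0.32×0.58 = 0.185600
Denominator P(detector | ¬actual fire): 0.06×0.42 + 0.32×0.58 = 0.210800
Posterior = 0.185600 / 0.210800 ≈ 0.880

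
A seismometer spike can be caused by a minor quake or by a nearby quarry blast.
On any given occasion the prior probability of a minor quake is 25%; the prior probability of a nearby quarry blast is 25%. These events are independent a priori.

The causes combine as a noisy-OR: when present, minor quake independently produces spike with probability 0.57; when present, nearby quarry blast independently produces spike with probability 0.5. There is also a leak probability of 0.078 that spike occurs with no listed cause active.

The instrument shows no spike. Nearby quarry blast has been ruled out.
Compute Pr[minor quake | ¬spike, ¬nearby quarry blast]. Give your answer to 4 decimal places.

Pr[minor quake | ¬spike, ¬nearby quarry blast] ≈ 0.1254

Under noisy-OR, P(spike | causes) = 1 − (1−0.078)·∏(1−qᵢ) over the active causes.
Sum P(¬spike|·) weighted by the priors over both values of minor quake:
  P(¬spike | ¬nearby quarry blast) = 0.922*0.75 + 0.39646*0.25
        = 0.691500 + 0.099115 = 0.790615
Keeping only the minor quake-present terms gives 0.099115, so
  P(minor quake | ¬spike, ¬nearby quarry blast) = 0.099115 / 0.790615 ≈ 0.1254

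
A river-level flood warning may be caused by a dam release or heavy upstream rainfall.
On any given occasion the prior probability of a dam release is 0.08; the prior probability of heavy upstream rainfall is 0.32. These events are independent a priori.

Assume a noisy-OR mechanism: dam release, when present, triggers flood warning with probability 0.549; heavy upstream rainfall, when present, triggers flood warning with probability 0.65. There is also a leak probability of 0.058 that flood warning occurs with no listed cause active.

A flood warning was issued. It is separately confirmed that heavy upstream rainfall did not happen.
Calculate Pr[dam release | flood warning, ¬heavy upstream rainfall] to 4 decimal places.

Under noisy-OR, P(flood warning | causes) = 1 − (1−0.058)·∏(1−qᵢ) over the active causes.
Enumerate both values of dam release and weight by the priors:
  P(flood warning | ¬heavy upstream rainfall) = 0.058*0.92 + 0.575158*0.08
        = 0.053360 + 0.046013 = 0.099373
The terms with dam release present sum to 0.046013, so
  P(dam release | flood warning, ¬heavy upstream rainfall) = 0.046013 / 0.099373 ≈ 0.4630

Pr[dam release | flood warning, ¬heavy upstream rainfall] ≈ 0.4630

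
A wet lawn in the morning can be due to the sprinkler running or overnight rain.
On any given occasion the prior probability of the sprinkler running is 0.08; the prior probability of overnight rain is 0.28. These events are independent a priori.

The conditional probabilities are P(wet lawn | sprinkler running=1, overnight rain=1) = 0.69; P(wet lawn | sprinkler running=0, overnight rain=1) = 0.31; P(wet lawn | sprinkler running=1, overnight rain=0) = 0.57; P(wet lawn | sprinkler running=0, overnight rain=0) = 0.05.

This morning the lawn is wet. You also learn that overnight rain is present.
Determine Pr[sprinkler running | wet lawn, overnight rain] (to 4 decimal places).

P(wet lawn | overnight rain) = 0.31·0.92 + 0.69·0.08 = 0.285200 + 0.055200 = 0.340400
Of this, 0.055200 comes from 0.69·0.08 (the sprinkler running=true cases).
P(sprinkler running | wet lawn, overnight rain) = 0.055200 / 0.340400 ≈ 0.1622

Pr[sprinkler running | wet lawn, overnight rain] ≈ 0.1622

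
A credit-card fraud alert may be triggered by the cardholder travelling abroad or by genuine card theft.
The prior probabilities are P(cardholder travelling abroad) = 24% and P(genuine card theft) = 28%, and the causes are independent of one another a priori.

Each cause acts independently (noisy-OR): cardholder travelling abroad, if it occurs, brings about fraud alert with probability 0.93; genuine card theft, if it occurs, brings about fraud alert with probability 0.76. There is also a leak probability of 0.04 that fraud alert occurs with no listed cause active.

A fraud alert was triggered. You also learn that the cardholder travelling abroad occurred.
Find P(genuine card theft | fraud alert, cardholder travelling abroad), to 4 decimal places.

Under noisy-OR, P(fraud alert | causes) = 1 − (1−0.04)·∏(1−qᵢ) over the active causes.
Sum P(fraud alert|·) weighted by the priors over both values of genuine card theft:
  P(fraud alert | cardholder travelling abroad) = 0.9328·0.72 + 0.983872·0.28
        = 0.671616 + 0.275484 = 0.947100
The terms with genuine card theft present sum to 0.275484, so
  P(genuine card theft | fraud alert, cardholder travelling abroad) = 0.275484 / 0.947100 ≈ 0.2909

P(genuine card theft | fraud alert, cardholder travelling abroad) ≈ 0.2909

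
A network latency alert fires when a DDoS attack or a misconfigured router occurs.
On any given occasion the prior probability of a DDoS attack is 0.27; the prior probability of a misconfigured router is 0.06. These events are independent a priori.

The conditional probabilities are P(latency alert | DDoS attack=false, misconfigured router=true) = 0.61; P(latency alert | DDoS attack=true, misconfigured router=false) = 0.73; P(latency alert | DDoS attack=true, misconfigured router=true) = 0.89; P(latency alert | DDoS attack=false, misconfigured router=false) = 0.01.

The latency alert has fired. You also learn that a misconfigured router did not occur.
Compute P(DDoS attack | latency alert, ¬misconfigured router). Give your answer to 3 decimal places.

Enumerate both values of DDoS attack and weight by the priors:
  P(latency alert | ¬misconfigured router) = 0.01·0.73 + 0.73·0.27
        = 0.007300 + 0.197100 = 0.204400
Configurations with DDoS attack contribute 0.197100, so
  P(DDoS attack | latency alert, ¬misconfigured router) = 0.197100 / 0.204400 ≈ 0.964

P(DDoS attack | latency alert, ¬misconfigured router) ≈ 0.964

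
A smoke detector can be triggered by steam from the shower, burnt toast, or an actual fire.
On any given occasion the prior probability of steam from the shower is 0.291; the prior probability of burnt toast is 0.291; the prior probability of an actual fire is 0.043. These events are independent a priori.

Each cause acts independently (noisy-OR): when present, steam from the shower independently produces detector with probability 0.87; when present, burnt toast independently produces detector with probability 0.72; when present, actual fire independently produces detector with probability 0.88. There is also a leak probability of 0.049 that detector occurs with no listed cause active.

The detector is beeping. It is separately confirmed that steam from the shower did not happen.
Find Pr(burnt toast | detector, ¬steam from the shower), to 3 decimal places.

Under noisy-OR, P(detector | causes) = 1 − (1−0.049)·∏(1−qᵢ) over the active causes.
Sum P(detector|·) weighted by the priors over the 4 (burnt toast, actual fire) configurations:
  P(detector | ¬steam from the shower) = 0.049×0.709×0.957 + 0.88588×0.709×0.043 + 0.73372×0.291×0.957 + 0.968046×0.291×0.043
        = 0.033247 + 0.027008 + 0.204331 + 0.012113 = 0.276699
Keeping only the burnt toast-present terms gives 0.216444, so
  P(burnt toast | detector, ¬steam from the shower) = 0.216444 / 0.276699 ≈ 0.782

Pr(burnt toast | detector, ¬steam from the shower) ≈ 0.782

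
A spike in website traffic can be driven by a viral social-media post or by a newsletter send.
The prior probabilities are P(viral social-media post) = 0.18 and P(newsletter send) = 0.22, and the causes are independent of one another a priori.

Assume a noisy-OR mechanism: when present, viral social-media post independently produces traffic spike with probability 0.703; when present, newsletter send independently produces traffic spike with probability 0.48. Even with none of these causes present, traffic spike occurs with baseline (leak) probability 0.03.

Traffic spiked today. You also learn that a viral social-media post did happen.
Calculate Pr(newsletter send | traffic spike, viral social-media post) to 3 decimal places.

Under noisy-OR, P(traffic spike | causes) = 1 − (1−0.03)·∏(1−qᵢ) over the active causes.
For the numerator, keep only newsletter send=true terms: 0.850193×0.22 = 0.187042
Normalizer over all consistent configurations: 0.71191×0.78 + 0.850193×0.22 = 0.742332
Posterior = 0.187042 / 0.742332 ≈ 0.252

Pr(newsletter send | traffic spike, viral social-media post) ≈ 0.252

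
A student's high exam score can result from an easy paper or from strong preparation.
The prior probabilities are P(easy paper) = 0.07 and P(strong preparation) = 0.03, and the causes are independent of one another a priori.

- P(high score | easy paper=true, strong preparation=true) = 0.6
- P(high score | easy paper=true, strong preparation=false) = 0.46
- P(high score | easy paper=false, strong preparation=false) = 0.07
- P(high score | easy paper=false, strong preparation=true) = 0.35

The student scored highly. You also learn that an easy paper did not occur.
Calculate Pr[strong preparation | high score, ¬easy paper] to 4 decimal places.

Numerator (weight on configurations with strong preparation): 0.35·0.03 = 0.010500
Normalizer over all consistent configurations: 0.07·0.97 + 0.35·0.03 = 0.078400
Posterior = 0.010500 / 0.078400 ≈ 0.1339

Pr[strong preparation | high score, ¬easy paper] ≈ 0.1339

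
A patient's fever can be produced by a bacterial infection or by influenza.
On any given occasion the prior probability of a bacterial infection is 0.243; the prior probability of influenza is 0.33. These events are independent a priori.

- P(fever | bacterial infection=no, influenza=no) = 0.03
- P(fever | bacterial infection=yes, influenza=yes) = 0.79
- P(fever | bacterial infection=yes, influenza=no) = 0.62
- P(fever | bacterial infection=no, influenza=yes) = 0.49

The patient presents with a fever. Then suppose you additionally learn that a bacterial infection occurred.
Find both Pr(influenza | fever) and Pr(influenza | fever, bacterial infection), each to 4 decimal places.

P(fever) = 0.03×0.757×0.67 + 0.49×0.757×0.33 + 0.62×0.243×0.67 + 0.79×0.243×0.33 = 0.015216 + 0.122407 + 0.100942 + 0.063350 = 0.301915
Of this, 0.185757 comes from 0.122407 + 0.063350 (the influenza=true cases).
Hence the posterior is 0.185757/0.301915 ≈ 0.6153.

Now condition on the additional information:
Weight on influenza=true, given the evidence: 0.79·0.33 = 0.260700
Normalizer over all consistent configurations: 0.62·0.67 + 0.79·0.33 = 0.676100
P(influenza | fever, bacterial infection) = 0.260700/0.676100 ≈ 0.3856
— bacterial infection explains away the evidence for influenza.

Pr(influenza | fever) ≈ 0.6153; Pr(influenza | fever, bacterial infection) ≈ 0.3856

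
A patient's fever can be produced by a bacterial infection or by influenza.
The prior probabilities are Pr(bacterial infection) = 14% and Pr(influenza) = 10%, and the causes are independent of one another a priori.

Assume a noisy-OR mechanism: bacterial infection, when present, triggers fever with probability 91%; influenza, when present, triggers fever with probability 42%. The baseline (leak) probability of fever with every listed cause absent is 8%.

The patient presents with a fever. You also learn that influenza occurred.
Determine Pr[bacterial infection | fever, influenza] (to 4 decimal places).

Pr[bacterial infection | fever, influenza] ≈ 0.2494

Under noisy-OR, P(fever | causes) = 1 − (1−0.08)·∏(1−qᵢ) over the active causes.
By total probability over both values of bacterial infection:
  P(fever | influenza) = 0.4664·0.86 + 0.951976·0.14
        = 0.401104 + 0.133277 = 0.534381
Keeping only the bacterial infection-present terms gives 0.133277, so
  P(bacterial infection | fever, influenza) = 0.133277 / 0.534381 ≈ 0.2494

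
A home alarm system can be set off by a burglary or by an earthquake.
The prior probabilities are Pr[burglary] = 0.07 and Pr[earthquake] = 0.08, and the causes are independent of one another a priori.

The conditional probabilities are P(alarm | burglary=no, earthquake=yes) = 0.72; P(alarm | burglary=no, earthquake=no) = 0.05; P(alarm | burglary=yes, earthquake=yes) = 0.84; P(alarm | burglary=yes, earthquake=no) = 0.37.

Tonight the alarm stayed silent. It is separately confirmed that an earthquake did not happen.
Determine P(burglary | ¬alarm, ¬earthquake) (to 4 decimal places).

P(burglary | ¬alarm, ¬earthquake) ≈ 0.0475

P(¬alarm | ¬earthquake) = 0.95·0.93 + 0.63·0.07 = 0.883500 + 0.044100 = 0.927600
The burglary-present share is 0.63·0.07 = 0.044100.
P(burglary | ¬alarm, ¬earthquake) = 0.044100 / 0.927600 ≈ 0.0475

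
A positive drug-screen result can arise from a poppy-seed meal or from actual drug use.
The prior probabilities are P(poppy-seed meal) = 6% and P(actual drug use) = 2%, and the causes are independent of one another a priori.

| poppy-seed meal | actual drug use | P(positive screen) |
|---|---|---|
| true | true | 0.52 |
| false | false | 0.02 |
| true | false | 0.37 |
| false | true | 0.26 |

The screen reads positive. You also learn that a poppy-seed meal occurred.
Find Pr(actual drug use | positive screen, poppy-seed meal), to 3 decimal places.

Sum P(positive screen|·) weighted by the priors over both values of actual drug use:
  P(positive screen | poppy-seed meal) = 0.37*0.98 + 0.52*0.02
        = 0.362600 + 0.010400 = 0.373000
Keeping only the actual drug use-present terms gives 0.010400, so
  P(actual drug use | positive screen, poppy-seed meal) = 0.010400 / 0.373000 ≈ 0.028

Pr(actual drug use | positive screen, poppy-seed meal) ≈ 0.028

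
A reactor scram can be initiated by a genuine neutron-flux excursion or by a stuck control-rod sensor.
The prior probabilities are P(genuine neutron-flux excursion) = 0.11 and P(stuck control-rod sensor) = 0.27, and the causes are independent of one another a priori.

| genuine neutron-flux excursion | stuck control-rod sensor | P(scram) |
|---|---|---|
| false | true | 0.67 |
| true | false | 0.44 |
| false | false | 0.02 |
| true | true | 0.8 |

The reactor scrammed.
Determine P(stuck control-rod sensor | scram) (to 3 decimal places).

Numerator (weight on configurations with stuck control-rod sensor): 0.161001 + 0.023760 = 0.184761
Denominator P(scram): 0.02×0.89×0.73 + 0.67×0.89×0.27 + 0.44×0.11×0.73 + 0.8×0.11×0.27 = 0.233087
P(stuck control-rod sensor | scram) = 0.184761/0.233087 ≈ 0.793

P(stuck control-rod sensor | scram) ≈ 0.793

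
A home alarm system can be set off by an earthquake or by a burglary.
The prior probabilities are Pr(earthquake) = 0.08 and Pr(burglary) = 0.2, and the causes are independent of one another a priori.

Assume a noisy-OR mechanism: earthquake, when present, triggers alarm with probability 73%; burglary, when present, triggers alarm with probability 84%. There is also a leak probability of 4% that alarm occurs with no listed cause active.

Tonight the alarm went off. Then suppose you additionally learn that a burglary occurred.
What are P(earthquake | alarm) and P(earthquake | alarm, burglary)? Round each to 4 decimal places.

P(earthquake | alarm) ≈ 0.2531; P(earthquake | alarm, burglary) ≈ 0.0896

Under noisy-OR, P(alarm | causes) = 1 − (1−0.04)·∏(1−qᵢ) over the active causes.
P(alarm) = 0.04·0.92·0.8 + 0.8464·0.92·0.2 + 0.7408·0.08·0.8 + 0.958528·0.08·0.2 = 0.029440 + 0.155738 + 0.047411 + 0.015336 = 0.247925
Restricting to configurations with earthquake present: 0.047411 + 0.015336 = 0.062747.
So P(earthquake | alarm) = 0.062747/0.247925 ≈ 0.2531.

With the extra evidence:
P(alarm | burglary) = 0.8464·0.92 + 0.958528·0.08 = 0.778688 + 0.076682 = 0.855370
The earthquake-present share is 0.958528·0.08 = 0.076682.
So P(earthquake | alarm, burglary) = 0.076682/0.855370 ≈ 0.0896.
This is intercausal reasoning (explaining away): once burglary accounts for the alarm, earthquake becomes less likely.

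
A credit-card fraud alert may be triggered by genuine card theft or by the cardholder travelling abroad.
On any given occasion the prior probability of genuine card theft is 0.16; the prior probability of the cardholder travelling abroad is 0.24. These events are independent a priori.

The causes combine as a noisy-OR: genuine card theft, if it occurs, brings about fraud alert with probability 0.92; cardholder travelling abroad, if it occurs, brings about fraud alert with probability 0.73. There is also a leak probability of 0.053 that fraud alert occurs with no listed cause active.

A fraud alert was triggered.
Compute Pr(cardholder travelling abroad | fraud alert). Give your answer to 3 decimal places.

Pr(cardholder travelling abroad | fraud alert) ≈ 0.562

Under noisy-OR, P(fraud alert | causes) = 1 − (1−0.053)·∏(1−qᵢ) over the active causes.
Enumerate the 4 (genuine card theft, cardholder travelling abroad) configurations and weight by the priors:
  P(fraud alert) = 0.053·0.84·0.76 + 0.74431·0.84·0.24 + 0.92424·0.16·0.76 + 0.979545·0.16·0.24
        = 0.033835 + 0.150053 + 0.112388 + 0.037615 = 0.333891
Keeping only the cardholder travelling abroad-present terms gives 0.187668, so
  P(cardholder travelling abroad | fraud alert) = 0.187668 / 0.333891 ≈ 0.562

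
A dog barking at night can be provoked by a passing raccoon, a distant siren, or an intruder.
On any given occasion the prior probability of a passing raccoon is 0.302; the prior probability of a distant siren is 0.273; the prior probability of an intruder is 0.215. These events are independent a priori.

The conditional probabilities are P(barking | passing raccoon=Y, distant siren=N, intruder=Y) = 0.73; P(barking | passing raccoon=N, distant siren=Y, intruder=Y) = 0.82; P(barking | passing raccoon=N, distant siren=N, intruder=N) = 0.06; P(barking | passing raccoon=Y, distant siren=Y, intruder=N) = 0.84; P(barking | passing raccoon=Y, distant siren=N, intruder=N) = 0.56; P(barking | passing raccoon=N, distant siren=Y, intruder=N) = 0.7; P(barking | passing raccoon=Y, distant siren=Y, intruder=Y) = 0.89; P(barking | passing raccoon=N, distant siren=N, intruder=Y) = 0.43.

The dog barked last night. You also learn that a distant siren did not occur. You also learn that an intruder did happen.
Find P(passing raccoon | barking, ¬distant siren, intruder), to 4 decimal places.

P(passing raccoon | barking, ¬distant siren, intruder) ≈ 0.4235

Numerator (weight on configurations with passing raccoon): 0.73·0.302 = 0.220460
The normalizing constant is 0.43·0.698 + 0.73·0.302 = 0.520600
Posterior = 0.220460 / 0.520600 ≈ 0.4235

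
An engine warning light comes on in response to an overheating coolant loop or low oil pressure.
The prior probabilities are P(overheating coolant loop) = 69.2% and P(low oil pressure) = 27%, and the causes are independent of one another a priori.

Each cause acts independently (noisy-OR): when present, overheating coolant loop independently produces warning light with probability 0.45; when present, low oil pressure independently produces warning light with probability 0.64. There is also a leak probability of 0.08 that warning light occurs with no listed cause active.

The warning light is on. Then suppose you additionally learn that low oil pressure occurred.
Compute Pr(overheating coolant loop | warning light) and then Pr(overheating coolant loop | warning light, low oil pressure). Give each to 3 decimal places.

Under noisy-OR, P(warning light | causes) = 1 − (1−0.08)·∏(1−qᵢ) over the active causes.
By total probability over the 4 (overheating coolant loop, low oil pressure) configurations:
  P(warning light) = 0.08×0.308×0.73 + 0.6688×0.308×0.27 + 0.494×0.692×0.73 + 0.81784×0.692×0.27
        = 0.017987 + 0.055617 + 0.249549 + 0.152805 = 0.475958
Configurations with overheating coolant loop contribute 0.402354, so
  P(overheating coolant loop | warning light) = 0.402354 / 0.475958 ≈ 0.845

Now also conditioning on low oil pressure=true:
P(warning light | low oil pressure) = 0.6688×0.308 + 0.81784×0.692 = 0.205990 + 0.565945 = 0.771935
Of this, 0.565945 comes from 0.81784×0.692 (the overheating coolant loop=true cases).
Hence the posterior is 0.565945/0.771935 ≈ 0.733.

Pr(overheating coolant loop | warning light) ≈ 0.845; Pr(overheating coolant loop | warning light, low oil pressure) ≈ 0.733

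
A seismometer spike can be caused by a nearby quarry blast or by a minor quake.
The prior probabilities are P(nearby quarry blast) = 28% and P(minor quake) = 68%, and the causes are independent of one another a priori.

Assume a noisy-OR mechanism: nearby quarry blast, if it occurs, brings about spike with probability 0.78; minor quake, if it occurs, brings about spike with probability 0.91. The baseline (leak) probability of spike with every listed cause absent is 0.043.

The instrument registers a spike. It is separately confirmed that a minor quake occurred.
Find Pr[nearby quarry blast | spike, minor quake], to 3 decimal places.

Pr[nearby quarry blast | spike, minor quake] ≈ 0.295

Under noisy-OR, P(spike | causes) = 1 − (1−0.043)·∏(1−qᵢ) over the active causes.
P(spike | minor quake) = 0.91387*0.72 + 0.981051*0.28 = 0.657986 + 0.274694 = 0.932680
The nearby quarry blast-present share is 0.981051*0.28 = 0.274694.
Hence the posterior is 0.274694/0.932680 ≈ 0.295.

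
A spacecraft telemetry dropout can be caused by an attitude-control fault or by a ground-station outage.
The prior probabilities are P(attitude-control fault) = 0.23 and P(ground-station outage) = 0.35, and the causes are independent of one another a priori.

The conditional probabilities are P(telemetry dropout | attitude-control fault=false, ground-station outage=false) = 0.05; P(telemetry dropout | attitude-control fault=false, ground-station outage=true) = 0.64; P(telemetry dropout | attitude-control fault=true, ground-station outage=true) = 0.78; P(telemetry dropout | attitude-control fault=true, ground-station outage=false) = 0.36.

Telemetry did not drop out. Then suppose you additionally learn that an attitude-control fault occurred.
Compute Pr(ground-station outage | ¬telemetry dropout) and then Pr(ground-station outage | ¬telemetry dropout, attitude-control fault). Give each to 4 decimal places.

Pr(ground-station outage | ¬telemetry dropout) ≈ 0.1673; Pr(ground-station outage | ¬telemetry dropout, attitude-control fault) ≈ 0.1562

Sum P(¬telemetry dropout|·) weighted by the priors over the 4 (attitude-control fault, ground-station outage) configurations:
  P(¬telemetry dropout) = 0.95×0.77×0.65 + 0.36×0.77×0.35 + 0.64×0.23×0.65 + 0.22×0.23×0.35
        = 0.475475 + 0.097020 + 0.095680 + 0.017710 = 0.685885
Keeping only the ground-station outage-present terms gives 0.114730, so
  P(ground-station outage | ¬telemetry dropout) = 0.114730 / 0.685885 ≈ 0.1673

Now also conditioning on attitude-control fault=true:
P(¬telemetry dropout | attitude-control fault) = 0.64·0.65 + 0.22·0.35 = 0.416000 + 0.077000 = 0.493000
Of this, 0.077000 comes from 0.22·0.35 (the ground-station outage=true cases).
So P(ground-station outage | ¬telemetry dropout, attitude-control fault) = 0.077000/0.493000 ≈ 0.1562.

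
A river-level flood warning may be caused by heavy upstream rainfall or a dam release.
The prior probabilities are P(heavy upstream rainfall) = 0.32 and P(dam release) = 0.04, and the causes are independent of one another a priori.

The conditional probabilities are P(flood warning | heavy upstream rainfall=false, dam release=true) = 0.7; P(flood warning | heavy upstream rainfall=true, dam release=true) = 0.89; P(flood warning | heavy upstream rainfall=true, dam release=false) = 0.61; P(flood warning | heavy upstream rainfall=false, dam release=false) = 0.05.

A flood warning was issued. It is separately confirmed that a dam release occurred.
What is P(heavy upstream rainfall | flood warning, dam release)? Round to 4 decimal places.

P(flood warning | dam release) = 0.7×0.68 + 0.89×0.32 = 0.476000 + 0.284800 = 0.760800
The heavy upstream rainfall-present share is 0.89×0.32 = 0.284800.
So P(heavy upstream rainfall | flood warning, dam release) = 0.284800/0.760800 ≈ 0.3743.

P(heavy upstream rainfall | flood warning, dam release) ≈ 0.3743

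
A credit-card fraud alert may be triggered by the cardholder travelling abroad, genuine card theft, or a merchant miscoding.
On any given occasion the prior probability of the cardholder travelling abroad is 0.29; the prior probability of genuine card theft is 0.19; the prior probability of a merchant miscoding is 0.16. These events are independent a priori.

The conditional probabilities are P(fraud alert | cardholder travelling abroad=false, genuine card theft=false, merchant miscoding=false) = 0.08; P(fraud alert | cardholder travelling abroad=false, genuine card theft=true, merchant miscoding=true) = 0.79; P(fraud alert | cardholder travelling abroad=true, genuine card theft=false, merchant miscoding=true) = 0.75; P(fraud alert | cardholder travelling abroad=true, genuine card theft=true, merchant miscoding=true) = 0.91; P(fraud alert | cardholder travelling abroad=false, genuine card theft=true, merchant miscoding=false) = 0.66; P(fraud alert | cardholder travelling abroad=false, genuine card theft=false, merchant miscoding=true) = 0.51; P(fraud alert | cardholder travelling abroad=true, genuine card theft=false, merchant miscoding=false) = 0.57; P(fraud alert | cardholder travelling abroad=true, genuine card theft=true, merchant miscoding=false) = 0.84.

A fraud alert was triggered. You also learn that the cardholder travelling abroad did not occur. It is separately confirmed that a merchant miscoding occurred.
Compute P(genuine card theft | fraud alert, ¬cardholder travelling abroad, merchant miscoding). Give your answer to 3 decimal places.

For the numerator, keep only genuine card theft=true terms: 0.79*0.19 = 0.150100
The normalizing constant is 0.51*0.81 + 0.79*0.19 = 0.563200
Posterior = 0.150100 / 0.563200 ≈ 0.267

P(genuine card theft | fraud alert, ¬cardholder travelling abroad, merchant miscoding) ≈ 0.267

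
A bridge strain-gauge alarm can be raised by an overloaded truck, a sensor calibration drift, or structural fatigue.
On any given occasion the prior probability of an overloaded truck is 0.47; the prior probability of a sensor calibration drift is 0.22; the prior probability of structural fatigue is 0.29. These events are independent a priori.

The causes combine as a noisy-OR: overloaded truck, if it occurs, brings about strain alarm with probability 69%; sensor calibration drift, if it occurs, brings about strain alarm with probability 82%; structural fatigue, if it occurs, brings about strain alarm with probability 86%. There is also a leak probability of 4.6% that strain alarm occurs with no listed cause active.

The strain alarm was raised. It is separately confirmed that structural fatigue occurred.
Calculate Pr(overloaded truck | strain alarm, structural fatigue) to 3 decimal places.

Pr(overloaded truck | strain alarm, structural fatigue) ≈ 0.490

Under noisy-OR, P(strain alarm | causes) = 1 − (1−0.046)·∏(1−qᵢ) over the active causes.
P(strain alarm | structural fatigue) = 0.86644·0.53·0.78 + 0.975959·0.53·0.22 + 0.958596·0.47·0.78 + 0.992547·0.47·0.22 = 0.358186 + 0.113797 + 0.351421 + 0.102629 = 0.926033
Of this, 0.454050 comes from 0.351421 + 0.102629 (the overloaded truck=true cases).
So P(overloaded truck | strain alarm, structural fatigue) = 0.454050/0.926033 ≈ 0.490.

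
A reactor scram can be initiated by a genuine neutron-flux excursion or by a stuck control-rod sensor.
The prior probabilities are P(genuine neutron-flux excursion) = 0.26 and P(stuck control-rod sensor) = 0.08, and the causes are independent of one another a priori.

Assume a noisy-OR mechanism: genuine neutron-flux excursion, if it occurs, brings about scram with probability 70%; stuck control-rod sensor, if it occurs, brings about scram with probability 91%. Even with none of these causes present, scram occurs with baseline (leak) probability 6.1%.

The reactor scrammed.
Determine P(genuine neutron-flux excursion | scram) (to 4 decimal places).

P(genuine neutron-flux excursion | scram) ≈ 0.6674

Under noisy-OR, P(scram | causes) = 1 − (1−0.061)·∏(1−qᵢ) over the active causes.
P(scram) = 0.061·0.74·0.92 + 0.91549·0.74·0.08 + 0.7183·0.26·0.92 + 0.974647·0.26·0.08 = 0.041529 + 0.054197 + 0.171817 + 0.020273 = 0.287816
The genuine neutron-flux excursion-present share is 0.171817 + 0.020273 = 0.192090.
Hence the posterior is 0.192090/0.287816 ≈ 0.6674.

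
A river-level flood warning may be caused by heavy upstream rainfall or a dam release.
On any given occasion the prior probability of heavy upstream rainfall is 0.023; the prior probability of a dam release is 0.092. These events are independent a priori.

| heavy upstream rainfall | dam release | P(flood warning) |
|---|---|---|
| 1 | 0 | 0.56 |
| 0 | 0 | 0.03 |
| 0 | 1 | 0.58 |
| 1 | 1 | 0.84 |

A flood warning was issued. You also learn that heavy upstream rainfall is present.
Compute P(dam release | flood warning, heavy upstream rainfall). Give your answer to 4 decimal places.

P(dam release | flood warning, heavy upstream rainfall) ≈ 0.1319

P(flood warning | heavy upstream rainfall) = 0.56*0.908 + 0.84*0.092 = 0.508480 + 0.077280 = 0.585760
Restricting to configurations with dam release present: 0.84*0.092 = 0.077280.
P(dam release | flood warning, heavy upstream rainfall) = 0.077280 / 0.585760 ≈ 0.1319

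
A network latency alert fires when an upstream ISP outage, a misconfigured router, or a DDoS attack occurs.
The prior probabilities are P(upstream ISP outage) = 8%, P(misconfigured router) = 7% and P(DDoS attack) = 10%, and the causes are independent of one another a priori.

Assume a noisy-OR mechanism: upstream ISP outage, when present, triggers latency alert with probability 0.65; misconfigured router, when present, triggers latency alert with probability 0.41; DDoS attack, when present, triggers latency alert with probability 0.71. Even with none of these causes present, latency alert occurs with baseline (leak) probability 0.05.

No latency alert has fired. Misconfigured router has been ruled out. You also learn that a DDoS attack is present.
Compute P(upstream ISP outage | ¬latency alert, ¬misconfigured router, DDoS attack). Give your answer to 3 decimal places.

P(upstream ISP outage | ¬latency alert, ¬misconfigured router, DDoS attack) ≈ 0.030

Under noisy-OR, P(latency alert | causes) = 1 − (1−0.05)·∏(1−qᵢ) over the active causes.
Numerator (weight on configurations with upstream ISP outage): 0.096425*0.08 = 0.007714
The normalizing constant is 0.2755*0.92 + 0.096425*0.08 = 0.261174
Posterior = 0.007714 / 0.261174 ≈ 0.030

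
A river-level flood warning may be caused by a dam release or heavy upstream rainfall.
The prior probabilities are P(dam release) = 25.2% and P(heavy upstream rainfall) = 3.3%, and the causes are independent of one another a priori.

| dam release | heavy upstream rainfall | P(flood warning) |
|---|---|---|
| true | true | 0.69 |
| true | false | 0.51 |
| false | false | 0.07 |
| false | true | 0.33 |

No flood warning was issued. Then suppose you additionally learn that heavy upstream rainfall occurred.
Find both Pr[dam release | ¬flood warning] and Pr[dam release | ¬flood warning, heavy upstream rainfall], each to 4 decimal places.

Pr[dam release | ¬flood warning] ≈ 0.1504; Pr[dam release | ¬flood warning, heavy upstream rainfall] ≈ 0.1349

Enumerate the 4 (dam release, heavy upstream rainfall) configurations and weight by the priors:
  P(¬flood warning) = 0.93×0.748×0.967 + 0.67×0.748×0.033 + 0.49×0.252×0.967 + 0.31×0.252×0.033
        = 0.672684 + 0.016538 + 0.119405 + 0.002578 = 0.811205
Keeping only the dam release-present terms gives 0.121983, so
  P(dam release | ¬flood warning) = 0.121983 / 0.811205 ≈ 0.1504

Now condition on the additional information:
P(¬flood warning | heavy upstream rainfall) = 0.67×0.748 + 0.31×0.252 = 0.501160 + 0.078120 = 0.579280
Of this, 0.078120 comes from 0.31×0.252 (the dam release=true cases).
Hence the posterior is 0.078120/0.579280 ≈ 0.1349.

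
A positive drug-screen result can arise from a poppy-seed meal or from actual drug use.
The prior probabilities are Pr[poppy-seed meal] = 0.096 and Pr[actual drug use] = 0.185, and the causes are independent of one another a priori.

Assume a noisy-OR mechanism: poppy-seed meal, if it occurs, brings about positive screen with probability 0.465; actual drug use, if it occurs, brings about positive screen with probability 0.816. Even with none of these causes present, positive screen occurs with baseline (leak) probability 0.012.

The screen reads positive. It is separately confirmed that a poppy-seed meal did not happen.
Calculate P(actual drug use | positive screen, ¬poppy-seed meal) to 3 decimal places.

P(actual drug use | positive screen, ¬poppy-seed meal) ≈ 0.939

Under noisy-OR, P(positive screen | causes) = 1 − (1−0.012)·∏(1−qᵢ) over the active causes.
P(positive screen | ¬poppy-seed meal) = 0.012×0.815 + 0.818208×0.185 = 0.009780 + 0.151368 = 0.161148
The actual drug use-present share is 0.818208×0.185 = 0.151368.
P(actual drug use | positive screen, ¬poppy-seed meal) = 0.151368 / 0.161148 ≈ 0.939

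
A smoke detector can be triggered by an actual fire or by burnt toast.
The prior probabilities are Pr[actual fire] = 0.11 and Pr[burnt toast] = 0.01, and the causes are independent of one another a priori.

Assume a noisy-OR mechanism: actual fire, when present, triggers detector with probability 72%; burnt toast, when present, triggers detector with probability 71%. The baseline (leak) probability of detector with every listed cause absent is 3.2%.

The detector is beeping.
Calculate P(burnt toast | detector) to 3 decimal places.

Under noisy-OR, P(detector | causes) = 1 − (1−0.032)·∏(1−qᵢ) over the active causes.
P(detector) = 0.032·0.89·0.99 + 0.71928·0.89·0.01 + 0.72896·0.11·0.99 + 0.921398·0.11·0.01 = 0.028195 + 0.006402 + 0.079384 + 0.001014 = 0.114995
Restricting to configurations with burnt toast present: 0.006402 + 0.001014 = 0.007416.
So P(burnt toast | detector) = 0.007416/0.114995 ≈ 0.064.

P(burnt toast | detector) ≈ 0.064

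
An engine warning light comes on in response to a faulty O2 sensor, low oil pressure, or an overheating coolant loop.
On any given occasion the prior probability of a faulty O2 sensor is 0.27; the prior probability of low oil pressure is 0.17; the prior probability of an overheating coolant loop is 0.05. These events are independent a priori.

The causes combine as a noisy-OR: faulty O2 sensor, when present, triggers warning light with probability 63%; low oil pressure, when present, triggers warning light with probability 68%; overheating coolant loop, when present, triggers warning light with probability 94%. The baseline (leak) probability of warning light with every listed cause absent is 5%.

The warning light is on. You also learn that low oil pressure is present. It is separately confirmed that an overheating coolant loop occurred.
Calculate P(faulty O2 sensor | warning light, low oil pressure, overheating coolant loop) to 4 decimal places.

Under noisy-OR, P(warning light | causes) = 1 − (1−0.05)·∏(1−qᵢ) over the active causes.
Sum P(warning light|·) weighted by the priors over both values of faulty O2 sensor:
  P(warning light | low oil pressure, overheating coolant loop) = 0.98176*0.73 + 0.993251*0.27
        = 0.716685 + 0.268178 = 0.984863
Configurations with faulty O2 sensor contribute 0.268178, so
  P(faulty O2 sensor | warning light, low oil pressure, overheating coolant loop) = 0.268178 / 0.984863 ≈ 0.2723

P(faulty O2 sensor | warning light, low oil pressure, overheating coolant loop) ≈ 0.2723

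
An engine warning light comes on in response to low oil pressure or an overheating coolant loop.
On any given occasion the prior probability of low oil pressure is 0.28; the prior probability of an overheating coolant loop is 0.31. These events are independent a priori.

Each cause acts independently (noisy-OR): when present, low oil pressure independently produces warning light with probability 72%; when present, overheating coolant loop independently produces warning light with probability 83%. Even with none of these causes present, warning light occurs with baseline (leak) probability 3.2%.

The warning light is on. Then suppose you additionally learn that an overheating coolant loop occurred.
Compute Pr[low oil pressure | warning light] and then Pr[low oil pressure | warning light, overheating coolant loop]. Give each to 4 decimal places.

Under noisy-OR, P(warning light | causes) = 1 − (1−0.032)·∏(1−qᵢ) over the active causes.
Enumerate the 4 (low oil pressure, overheating coolant loop) configurations and weight by the priors:
  P(warning light) = 0.032·0.72·0.69 + 0.83544·0.72·0.31 + 0.72896·0.28·0.69 + 0.953923·0.28·0.31
        = 0.015898 + 0.186470 + 0.140835 + 0.082801 = 0.426004
Configurations with low oil pressure contribute 0.223636, so
  P(low oil pressure | warning light) = 0.223636 / 0.426004 ≈ 0.5250

With the extra evidence:
For the numerator, keep only low oil pressure=true terms: 0.953923·0.28 = 0.267098
Denominator P(warning light | overheating coolant loop): 0.83544·0.72 + 0.953923·0.28 = 0.868615
P(low oil pressure | warning light, overheating coolant loop) = 0.267098/0.868615 ≈ 0.3075

Pr[low oil pressure | warning light] ≈ 0.5250; Pr[low oil pressure | warning light, overheating coolant loop] ≈ 0.3075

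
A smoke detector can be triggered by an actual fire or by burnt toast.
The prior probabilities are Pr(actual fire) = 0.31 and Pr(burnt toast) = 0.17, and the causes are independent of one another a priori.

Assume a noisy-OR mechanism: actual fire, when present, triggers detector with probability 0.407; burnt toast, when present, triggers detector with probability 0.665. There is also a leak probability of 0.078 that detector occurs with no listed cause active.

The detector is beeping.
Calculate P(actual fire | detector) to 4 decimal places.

Under noisy-OR, P(detector | causes) = 1 − (1−0.078)·∏(1−qᵢ) over the active causes.
P(detector) = 0.078·0.69·0.83 + 0.69113·0.69·0.17 + 0.453254·0.31·0.83 + 0.81684·0.31·0.17 = 0.044671 + 0.081070 + 0.116622 + 0.043047 = 0.285410
Restricting to configurations with actual fire present: 0.116622 + 0.043047 = 0.159669.
P(actual fire | detector) = 0.159669 / 0.285410 ≈ 0.5594

P(actual fire | detector) ≈ 0.5594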